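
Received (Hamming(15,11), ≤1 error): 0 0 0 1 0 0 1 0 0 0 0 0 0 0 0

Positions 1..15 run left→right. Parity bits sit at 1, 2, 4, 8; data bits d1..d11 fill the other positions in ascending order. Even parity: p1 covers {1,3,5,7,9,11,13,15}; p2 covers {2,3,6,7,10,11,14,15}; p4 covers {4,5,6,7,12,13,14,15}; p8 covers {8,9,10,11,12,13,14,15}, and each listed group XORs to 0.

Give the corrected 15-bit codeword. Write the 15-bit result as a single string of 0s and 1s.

s1 (pos 1,3,5,7,9,11,13,15): 0⊕0⊕0⊕1⊕0⊕0⊕0⊕0 = 1
s2 (pos 2,3,6,7,10,11,14,15): 0⊕0⊕0⊕1⊕0⊕0⊕0⊕0 = 1
s4 (pos 4,5,6,7,12,13,14,15): 1⊕0⊕0⊕1⊕0⊕0⊕0⊕0 = 0
s8 (pos 8,9,10,11,12,13,14,15): 0⊕0⊕0⊕0⊕0⊕0⊕0⊕0 = 0
Syndrome s8…s1 = 0011 → error at position 3.
Flip position 3: 000100100000000 → 001100100000000

001100100000000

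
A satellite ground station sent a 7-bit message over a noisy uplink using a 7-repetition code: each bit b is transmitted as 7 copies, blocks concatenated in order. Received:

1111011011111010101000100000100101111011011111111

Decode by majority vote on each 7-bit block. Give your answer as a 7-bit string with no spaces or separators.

Block 1 (1111011): 6 ones → 1
Block 2 (0111110): 5 ones → 1
Block 3 (1010100): 3 ones → 0
Block 4 (0100000): 1 one → 0
Block 5 (1001011): 4 ones → 1
Block 6 (1101101): 5 ones → 1
Block 7 (1111111): 7 ones → 1

1100111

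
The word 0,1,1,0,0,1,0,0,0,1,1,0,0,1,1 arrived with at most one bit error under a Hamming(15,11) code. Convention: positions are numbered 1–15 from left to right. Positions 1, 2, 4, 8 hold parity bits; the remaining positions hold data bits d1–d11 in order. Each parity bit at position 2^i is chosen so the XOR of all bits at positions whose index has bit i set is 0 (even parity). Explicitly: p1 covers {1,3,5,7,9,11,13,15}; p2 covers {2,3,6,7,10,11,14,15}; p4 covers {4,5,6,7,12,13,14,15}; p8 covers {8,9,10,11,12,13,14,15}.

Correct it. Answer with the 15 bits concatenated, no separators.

s1 (pos 1,3,5,7,9,11,13,15): 0⊕1⊕0⊕0⊕0⊕1⊕0⊕1 = 1
s2 (pos 2,3,6,7,10,11,14,15): 1⊕1⊕1⊕0⊕1⊕1⊕1⊕1 = 1
s4 (pos 4,5,6,7,12,13,14,15): 0⊕0⊕1⊕0⊕0⊕0⊕1⊕1 = 1
s8 (pos 8,9,10,11,12,13,14,15): 0⊕0⊕1⊕1⊕0⊕0⊕1⊕1 = 0
Syndrome s8…s1 = 0111 → error at position 7.
Flip position 7: 011001000110011 → 011001100110011

011001100110011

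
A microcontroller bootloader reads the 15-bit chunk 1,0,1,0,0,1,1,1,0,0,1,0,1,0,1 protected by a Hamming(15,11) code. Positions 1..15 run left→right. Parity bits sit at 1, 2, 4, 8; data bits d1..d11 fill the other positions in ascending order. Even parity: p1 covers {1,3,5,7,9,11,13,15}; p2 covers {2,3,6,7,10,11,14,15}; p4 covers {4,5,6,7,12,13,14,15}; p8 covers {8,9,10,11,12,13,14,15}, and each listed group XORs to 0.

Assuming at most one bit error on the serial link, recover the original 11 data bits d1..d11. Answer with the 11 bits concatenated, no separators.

10110010101

s1 (pos 1,3,5,7,9,11,13,15): 1⊕1⊕0⊕1⊕0⊕1⊕1⊕1 = 0
s2 (pos 2,3,6,7,10,11,14,15): 0⊕1⊕1⊕1⊕0⊕1⊕0⊕1 = 1
s4 (pos 4,5,6,7,12,13,14,15): 0⊕0⊕1⊕1⊕0⊕1⊕0⊕1 = 0
s8 (pos 8,9,10,11,12,13,14,15): 1⊕0⊕0⊕1⊕0⊕1⊕0⊕1 = 0
Syndrome s8…s1 = 0010 → error at position 2.
Flip position 2: 101001110010101 → 111001110010101
Read data bits from positions 3,5,6,7,9,10,11,12,13,14,15: 10110010101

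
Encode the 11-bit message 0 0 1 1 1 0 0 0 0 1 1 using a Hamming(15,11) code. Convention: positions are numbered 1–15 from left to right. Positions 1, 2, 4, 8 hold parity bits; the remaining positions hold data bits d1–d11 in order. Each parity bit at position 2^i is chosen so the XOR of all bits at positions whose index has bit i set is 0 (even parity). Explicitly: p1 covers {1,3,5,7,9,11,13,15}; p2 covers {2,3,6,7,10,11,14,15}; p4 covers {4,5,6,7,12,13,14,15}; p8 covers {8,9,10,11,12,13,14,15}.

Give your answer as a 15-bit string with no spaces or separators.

Place data at non-parity positions: p1 p2 0 p4 0 1 1 p8 1 0 0 0 0 1 1
p1 (pos 1,3,5,7,9,11,13,15): XOR of data positions = 0⊕0⊕1⊕1⊕0⊕0⊕1 = 1
p2 (pos 2,3,6,7,10,11,14,15): XOR of data positions = 0⊕1⊕1⊕0⊕0⊕1⊕1 = 0
p4 (pos 4,5,6,7,12,13,14,15): XOR of data positions = 0⊕1⊕1⊕0⊕0⊕1⊕1 = 0
p8 (pos 8,9,10,11,12,13,14,15): XOR of data positions = 1⊕0⊕0⊕0⊕0⊕1⊕1 = 1
Codeword: 100001111000011

100001111000011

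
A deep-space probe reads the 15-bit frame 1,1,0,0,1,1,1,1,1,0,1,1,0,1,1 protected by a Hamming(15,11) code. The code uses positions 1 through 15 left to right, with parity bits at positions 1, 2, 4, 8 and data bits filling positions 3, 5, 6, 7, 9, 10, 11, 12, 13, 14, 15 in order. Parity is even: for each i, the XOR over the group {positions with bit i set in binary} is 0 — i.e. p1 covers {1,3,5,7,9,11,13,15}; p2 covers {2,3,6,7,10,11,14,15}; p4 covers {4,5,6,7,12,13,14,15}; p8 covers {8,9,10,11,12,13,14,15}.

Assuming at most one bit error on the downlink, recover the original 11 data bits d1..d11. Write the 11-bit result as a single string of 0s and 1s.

01111011011

s1 (pos 1,3,5,7,9,11,13,15): 1⊕0⊕1⊕1⊕1⊕1⊕0⊕1 = 0
s2 (pos 2,3,6,7,10,11,14,15): 1⊕0⊕1⊕1⊕0⊕1⊕1⊕1 = 0
s4 (pos 4,5,6,7,12,13,14,15): 0⊕1⊕1⊕1⊕1⊕0⊕1⊕1 = 0
s8 (pos 8,9,10,11,12,13,14,15): 1⊕1⊕0⊕1⊕1⊕0⊕1⊕1 = 0
Syndrome s8…s1 = 0000 → no error.
Read data bits from positions 3,5,6,7,9,10,11,12,13,14,15: 01111011011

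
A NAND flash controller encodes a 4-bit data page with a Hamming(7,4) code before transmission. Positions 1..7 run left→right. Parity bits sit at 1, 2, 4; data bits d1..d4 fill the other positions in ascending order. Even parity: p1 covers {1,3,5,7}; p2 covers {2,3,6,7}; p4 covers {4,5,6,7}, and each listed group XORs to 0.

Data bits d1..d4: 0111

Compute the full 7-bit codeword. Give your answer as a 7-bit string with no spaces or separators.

0001111

Place data at non-parity positions: p1 p2 0 p4 1 1 1
p1 (pos 1,3,5,7): XOR of data positions = 0⊕1⊕1 = 0
p2 (pos 2,3,6,7): XOR of data positions = 0⊕1⊕1 = 0
p4 (pos 4,5,6,7): XOR of data positions = 1⊕1⊕1 = 1
Codeword: 0001111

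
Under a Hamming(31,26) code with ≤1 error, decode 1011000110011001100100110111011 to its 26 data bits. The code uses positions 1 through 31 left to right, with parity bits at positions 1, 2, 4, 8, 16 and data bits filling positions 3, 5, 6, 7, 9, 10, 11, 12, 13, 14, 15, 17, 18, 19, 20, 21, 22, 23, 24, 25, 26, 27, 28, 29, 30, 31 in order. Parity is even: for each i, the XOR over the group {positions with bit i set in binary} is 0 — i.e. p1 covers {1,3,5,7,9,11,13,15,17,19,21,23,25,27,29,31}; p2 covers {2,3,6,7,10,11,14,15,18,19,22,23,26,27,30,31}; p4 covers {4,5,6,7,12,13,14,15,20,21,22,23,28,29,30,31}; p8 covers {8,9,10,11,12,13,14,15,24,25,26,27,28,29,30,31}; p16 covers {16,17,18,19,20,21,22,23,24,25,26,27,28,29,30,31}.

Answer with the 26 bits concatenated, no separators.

10001001100100100110111011

s1 (pos 1,3,5,7,9,11,13,15,17,19,21,23,25,27,29,31): 1⊕1⊕0⊕0⊕1⊕0⊕1⊕0⊕1⊕0⊕0⊕1⊕0⊕1⊕0⊕1 = 0
s2 (pos 2,3,6,7,10,11,14,15,18,19,22,23,26,27,30,31): 0⊕1⊕0⊕0⊕0⊕0⊕0⊕0⊕0⊕0⊕0⊕1⊕1⊕1⊕1⊕1 = 0
s4 (pos 4,5,6,7,12,13,14,15,20,21,22,23,28,29,30,31): 1⊕0⊕0⊕0⊕1⊕1⊕0⊕0⊕1⊕0⊕0⊕1⊕1⊕0⊕1⊕1 = 0
s8 (pos 8,9,10,11,12,13,14,15,24,25,26,27,28,29,30,31): 1⊕1⊕0⊕0⊕1⊕1⊕0⊕0⊕1⊕0⊕1⊕1⊕1⊕0⊕1⊕1 = 0
s16 (pos 16,17,18,19,20,21,22,23,24,25,26,27,28,29,30,31): 1⊕1⊕0⊕0⊕1⊕0⊕0⊕1⊕1⊕0⊕1⊕1⊕1⊕0⊕1⊕1 = 0
Syndrome s16…s1 = 00000 → no error.
Read data bits from positions 3,5,6,7,9,10,11,12,13,14,15,17,18,19,20,21,22,23,24,25,26,27,28,29,30,31: 10001001100100100110111011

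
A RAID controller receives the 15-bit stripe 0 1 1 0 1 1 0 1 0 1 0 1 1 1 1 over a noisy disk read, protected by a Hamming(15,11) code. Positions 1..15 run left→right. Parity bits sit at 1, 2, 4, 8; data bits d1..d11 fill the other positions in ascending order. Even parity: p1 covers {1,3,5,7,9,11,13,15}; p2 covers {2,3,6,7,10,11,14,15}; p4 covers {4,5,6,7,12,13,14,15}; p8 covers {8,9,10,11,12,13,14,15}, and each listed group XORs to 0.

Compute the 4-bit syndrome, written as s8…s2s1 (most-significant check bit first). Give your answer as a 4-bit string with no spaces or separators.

0000

s1 (pos 1,3,5,7,9,11,13,15): 0⊕1⊕1⊕0⊕0⊕0⊕1⊕1 = 0
s2 (pos 2,3,6,7,10,11,14,15): 1⊕1⊕1⊕0⊕1⊕0⊕1⊕1 = 0
s4 (pos 4,5,6,7,12,13,14,15): 0⊕1⊕1⊕0⊕1⊕1⊕1⊕1 = 0
s8 (pos 8,9,10,11,12,13,14,15): 1⊕0⊕1⊕0⊕1⊕1⊕1⊕1 = 0
Syndrome s8…s1 = 0000 → no error.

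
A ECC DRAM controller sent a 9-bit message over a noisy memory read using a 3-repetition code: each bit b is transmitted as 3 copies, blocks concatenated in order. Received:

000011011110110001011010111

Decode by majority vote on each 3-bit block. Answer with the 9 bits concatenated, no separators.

Block 1 (000): 0 ones → 0
Block 2 (011): 2 ones → 1
Block 3 (011): 2 ones → 1
Block 4 (110): 2 ones → 1
Block 5 (110): 2 ones → 1
Block 6 (001): 1 one → 0
Block 7 (011): 2 ones → 1
Block 8 (010): 1 one → 0
Block 9 (111): 3 ones → 1

011110101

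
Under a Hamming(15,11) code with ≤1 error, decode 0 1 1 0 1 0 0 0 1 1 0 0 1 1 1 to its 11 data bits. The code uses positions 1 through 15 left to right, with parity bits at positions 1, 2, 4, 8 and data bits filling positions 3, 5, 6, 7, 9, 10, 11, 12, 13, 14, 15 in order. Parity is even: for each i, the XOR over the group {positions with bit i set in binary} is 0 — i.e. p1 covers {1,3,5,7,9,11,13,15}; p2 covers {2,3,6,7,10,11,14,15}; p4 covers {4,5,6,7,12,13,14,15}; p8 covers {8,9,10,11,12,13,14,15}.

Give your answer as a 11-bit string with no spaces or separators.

s1 (pos 1,3,5,7,9,11,13,15): 0⊕1⊕1⊕0⊕1⊕0⊕1⊕1 = 1
s2 (pos 2,3,6,7,10,11,14,15): 1⊕1⊕0⊕0⊕1⊕0⊕1⊕1 = 1
s4 (pos 4,5,6,7,12,13,14,15): 0⊕1⊕0⊕0⊕0⊕1⊕1⊕1 = 0
s8 (pos 8,9,10,11,12,13,14,15): 0⊕1⊕1⊕0⊕0⊕1⊕1⊕1 = 1
Syndrome s8…s1 = 1011 → error at position 11.
Flip position 11: 011010001100111 → 011010001110111
Read data bits from positions 3,5,6,7,9,10,11,12,13,14,15: 11001110111

11001110111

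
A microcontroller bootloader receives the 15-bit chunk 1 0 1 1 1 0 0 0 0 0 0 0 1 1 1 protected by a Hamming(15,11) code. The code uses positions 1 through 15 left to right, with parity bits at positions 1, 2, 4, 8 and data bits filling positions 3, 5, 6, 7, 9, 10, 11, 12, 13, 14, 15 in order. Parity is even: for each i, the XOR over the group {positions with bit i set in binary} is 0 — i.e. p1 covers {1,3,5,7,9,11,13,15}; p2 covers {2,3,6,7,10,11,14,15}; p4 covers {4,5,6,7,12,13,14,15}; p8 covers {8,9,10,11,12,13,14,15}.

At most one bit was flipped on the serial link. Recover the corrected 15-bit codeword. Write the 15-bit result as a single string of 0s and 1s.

101110000000110

s1 (pos 1,3,5,7,9,11,13,15): 1⊕1⊕1⊕0⊕0⊕0⊕1⊕1 = 1
s2 (pos 2,3,6,7,10,11,14,15): 0⊕1⊕0⊕0⊕0⊕0⊕1⊕1 = 1
s4 (pos 4,5,6,7,12,13,14,15): 1⊕1⊕0⊕0⊕0⊕1⊕1⊕1 = 1
s8 (pos 8,9,10,11,12,13,14,15): 0⊕0⊕0⊕0⊕0⊕1⊕1⊕1 = 1
Syndrome s8…s1 = 1111 → error at position 15.
Flip position 15: 101110000000111 → 101110000000110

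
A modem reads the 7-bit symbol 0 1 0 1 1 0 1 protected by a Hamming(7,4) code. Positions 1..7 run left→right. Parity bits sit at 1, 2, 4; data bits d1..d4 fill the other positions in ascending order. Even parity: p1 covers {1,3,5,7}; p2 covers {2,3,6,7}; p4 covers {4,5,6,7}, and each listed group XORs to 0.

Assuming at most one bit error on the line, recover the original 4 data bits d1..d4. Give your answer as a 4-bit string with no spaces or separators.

0101

s1 (pos 1,3,5,7): 0⊕0⊕1⊕1 = 0
s2 (pos 2,3,6,7): 1⊕0⊕0⊕1 = 0
s4 (pos 4,5,6,7): 1⊕1⊕0⊕1 = 1
Syndrome s4…s1 = 100 → error at position 4.
Flip position 4: 0101101 → 0100101
Read data bits from positions 3,5,6,7: 0101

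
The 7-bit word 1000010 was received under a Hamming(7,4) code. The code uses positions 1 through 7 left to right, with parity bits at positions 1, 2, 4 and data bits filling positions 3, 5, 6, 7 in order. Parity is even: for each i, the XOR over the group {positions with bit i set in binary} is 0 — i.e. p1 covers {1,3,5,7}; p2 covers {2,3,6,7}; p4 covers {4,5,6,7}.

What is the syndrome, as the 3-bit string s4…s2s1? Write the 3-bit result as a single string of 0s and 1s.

s1 (pos 1,3,5,7): 1⊕0⊕0⊕0 = 1
s2 (pos 2,3,6,7): 0⊕0⊕1⊕0 = 1
s4 (pos 4,5,6,7): 0⊕0⊕1⊕0 = 1
Syndrome s4…s1 = 111 → error at position 7.

111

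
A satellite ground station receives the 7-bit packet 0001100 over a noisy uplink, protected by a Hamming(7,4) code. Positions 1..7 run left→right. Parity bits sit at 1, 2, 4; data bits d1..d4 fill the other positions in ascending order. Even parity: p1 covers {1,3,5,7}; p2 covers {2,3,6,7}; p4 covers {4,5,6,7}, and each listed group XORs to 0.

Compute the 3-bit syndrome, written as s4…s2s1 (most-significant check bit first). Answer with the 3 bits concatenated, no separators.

001

s1 (pos 1,3,5,7): 0⊕0⊕1⊕0 = 1
s2 (pos 2,3,6,7): 0⊕0⊕0⊕0 = 0
s4 (pos 4,5,6,7): 1⊕1⊕0⊕0 = 0
Syndrome s4…s1 = 001 → error at position 1.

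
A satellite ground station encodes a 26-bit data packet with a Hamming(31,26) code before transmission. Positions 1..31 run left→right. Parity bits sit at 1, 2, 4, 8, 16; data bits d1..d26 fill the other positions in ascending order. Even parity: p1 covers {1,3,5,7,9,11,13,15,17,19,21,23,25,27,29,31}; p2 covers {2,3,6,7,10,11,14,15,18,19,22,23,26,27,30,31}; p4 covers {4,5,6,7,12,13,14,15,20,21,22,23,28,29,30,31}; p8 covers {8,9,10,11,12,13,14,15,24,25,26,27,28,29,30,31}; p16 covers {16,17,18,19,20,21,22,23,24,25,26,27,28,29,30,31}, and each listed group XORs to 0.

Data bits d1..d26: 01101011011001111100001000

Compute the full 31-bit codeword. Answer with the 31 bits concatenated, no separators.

1100110010110110001111100001000

Place data at non-parity positions: p1 p2 0 p4 1 1 0 p8 1 0 1 1 0 1 1 p16 0 0 1 1 1 1 1 0 0 0 0 1 0 0 0
p1 (pos 1,3,5,7,9,11,13,15,17,19,21,23,25,27,29,31): XOR of data positions = 0⊕1⊕0⊕1⊕1⊕0⊕1⊕0⊕1⊕1⊕1⊕0⊕0⊕0⊕0 = 1
p2 (pos 2,3,6,7,10,11,14,15,18,19,22,23,26,27,30,31): XOR of data positions = 0⊕1⊕0⊕0⊕1⊕1⊕1⊕0⊕1⊕1⊕1⊕0⊕0⊕0⊕0 = 1
p4 (pos 4,5,6,7,12,13,14,15,20,21,22,23,28,29,30,31): XOR of data positions = 1⊕1⊕0⊕1⊕0⊕1⊕1⊕1⊕1⊕1⊕1⊕1⊕0⊕0⊕0 = 0
p8 (pos 8,9,10,11,12,13,14,15,24,25,26,27,28,29,30,31): XOR of data positions = 1⊕0⊕1⊕1⊕0⊕1⊕1⊕0⊕0⊕0⊕0⊕1⊕0⊕0⊕0 = 0
p16 (pos 16,17,18,19,20,21,22,23,24,25,26,27,28,29,30,31): XOR of data positions = 0⊕0⊕1⊕1⊕1⊕1⊕1⊕0⊕0⊕0⊕0⊕1⊕0⊕0⊕0 = 0
Codeword: 1100110010110110001111100001000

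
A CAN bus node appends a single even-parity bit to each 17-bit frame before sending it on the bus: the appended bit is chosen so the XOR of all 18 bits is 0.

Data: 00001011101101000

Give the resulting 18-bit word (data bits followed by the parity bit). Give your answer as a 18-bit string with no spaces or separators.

XOR of the 17 data bits: 0⊕0⊕0⊕0⊕1⊕0⊕1⊕1⊕1⊕0⊕1⊕1⊕0⊕1⊕0⊕0⊕0 = 1
Parity bit = 1 (so all 18 bits XOR to 0).

000010111011010001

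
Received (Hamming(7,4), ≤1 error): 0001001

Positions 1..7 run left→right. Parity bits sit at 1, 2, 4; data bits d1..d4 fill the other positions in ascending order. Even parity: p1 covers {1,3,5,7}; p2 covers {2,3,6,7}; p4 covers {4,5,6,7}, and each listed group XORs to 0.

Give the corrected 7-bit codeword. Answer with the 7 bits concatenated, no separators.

s1 (pos 1,3,5,7): 0⊕0⊕0⊕1 = 1
s2 (pos 2,3,6,7): 0⊕0⊕0⊕1 = 1
s4 (pos 4,5,6,7): 1⊕0⊕0⊕1 = 0
Syndrome s4…s1 = 011 → error at position 3.
Flip position 3: 0001001 → 0011001

0011001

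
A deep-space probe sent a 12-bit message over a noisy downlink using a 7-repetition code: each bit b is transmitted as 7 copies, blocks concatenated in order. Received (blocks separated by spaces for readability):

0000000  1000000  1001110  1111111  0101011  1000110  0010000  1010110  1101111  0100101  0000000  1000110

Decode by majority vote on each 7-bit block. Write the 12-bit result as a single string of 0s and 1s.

Block 1 (0000000): 0 ones → 0
Block 2 (1000000): 1 one → 0
Block 3 (1001110): 4 ones → 1
Block 4 (1111111): 7 ones → 1
Block 5 (0101011): 4 ones → 1
Block 6 (1000110): 3 ones → 0
Block 7 (0010000): 1 one → 0
Block 8 (1010110): 4 ones → 1
Block 9 (1101111): 6 ones → 1
Block 10 (0100101): 3 ones → 0
Block 11 (0000000): 0 ones → 0
Block 12 (1000110): 3 ones → 0

001110011000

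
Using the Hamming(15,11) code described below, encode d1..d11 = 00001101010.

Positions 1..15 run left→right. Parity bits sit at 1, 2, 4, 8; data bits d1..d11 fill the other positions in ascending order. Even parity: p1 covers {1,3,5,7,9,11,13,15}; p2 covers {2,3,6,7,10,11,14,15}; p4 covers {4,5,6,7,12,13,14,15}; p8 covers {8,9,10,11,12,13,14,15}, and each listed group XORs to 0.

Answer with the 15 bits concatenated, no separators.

Place data at non-parity positions: p1 p2 0 p4 0 0 0 p8 1 1 0 1 0 1 0
p1 (pos 1,3,5,7,9,11,13,15): XOR of data positions = 0⊕0⊕0⊕1⊕0⊕0⊕0 = 1
p2 (pos 2,3,6,7,10,11,14,15): XOR of data positions = 0⊕0⊕0⊕1⊕0⊕1⊕0 = 0
p4 (pos 4,5,6,7,12,13,14,15): XOR of data positions = 0⊕0⊕0⊕1⊕0⊕1⊕0 = 0
p8 (pos 8,9,10,11,12,13,14,15): XOR of data positions = 1⊕1⊕0⊕1⊕0⊕1⊕0 = 0
Codeword: 100000001101010

100000001101010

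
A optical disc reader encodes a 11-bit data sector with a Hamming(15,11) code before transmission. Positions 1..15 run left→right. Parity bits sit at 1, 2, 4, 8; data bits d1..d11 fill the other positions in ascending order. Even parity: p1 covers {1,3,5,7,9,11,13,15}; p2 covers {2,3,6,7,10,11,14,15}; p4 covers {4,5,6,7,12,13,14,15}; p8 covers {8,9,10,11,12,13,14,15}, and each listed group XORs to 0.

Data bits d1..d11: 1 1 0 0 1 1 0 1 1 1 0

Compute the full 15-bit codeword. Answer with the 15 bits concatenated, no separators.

Place data at non-parity positions: p1 p2 1 p4 1 0 0 p8 1 1 0 1 1 1 0
p1 (pos 1,3,5,7,9,11,13,15): XOR of data positions = 1⊕1⊕0⊕1⊕0⊕1⊕0 = 0
p2 (pos 2,3,6,7,10,11,14,15): XOR of data positions = 1⊕0⊕0⊕1⊕0⊕1⊕0 = 1
p4 (pos 4,5,6,7,12,13,14,15): XOR of data positions = 1⊕0⊕0⊕1⊕1⊕1⊕0 = 0
p8 (pos 8,9,10,11,12,13,14,15): XOR of data positions = 1⊕1⊕0⊕1⊕1⊕1⊕0 = 1
Codeword: 011010011101110

011010011101110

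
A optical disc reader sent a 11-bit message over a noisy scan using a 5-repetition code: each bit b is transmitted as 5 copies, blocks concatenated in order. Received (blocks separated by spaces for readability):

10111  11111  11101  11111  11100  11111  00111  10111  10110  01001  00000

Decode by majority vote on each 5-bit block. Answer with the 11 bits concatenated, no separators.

11111111100

Block 1 (10111): 4 ones → 1
Block 2 (11111): 5 ones → 1
Block 3 (11101): 4 ones → 1
Block 4 (11111): 5 ones → 1
Block 5 (11100): 3 ones → 1
Block 6 (11111): 5 ones → 1
Block 7 (00111): 3 ones → 1
Block 8 (10111): 4 ones → 1
Block 9 (10110): 3 ones → 1
Block 10 (01001): 2 ones → 0
Block 11 (00000): 0 ones → 0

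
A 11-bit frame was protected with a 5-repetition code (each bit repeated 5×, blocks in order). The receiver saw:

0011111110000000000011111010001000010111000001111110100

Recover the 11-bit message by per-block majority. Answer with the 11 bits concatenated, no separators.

Block 1 (00111): 3 ones → 1
Block 2 (11110): 4 ones → 1
Block 3 (00000): 0 ones → 0
Block 4 (00000): 0 ones → 0
Block 5 (11111): 5 ones → 1
Block 6 (01000): 1 one → 0
Block 7 (10000): 1 one → 0
Block 8 (10111): 4 ones → 1
Block 9 (00000): 0 ones → 0
Block 10 (11111): 5 ones → 1
Block 11 (10100): 2 ones → 0

11001001010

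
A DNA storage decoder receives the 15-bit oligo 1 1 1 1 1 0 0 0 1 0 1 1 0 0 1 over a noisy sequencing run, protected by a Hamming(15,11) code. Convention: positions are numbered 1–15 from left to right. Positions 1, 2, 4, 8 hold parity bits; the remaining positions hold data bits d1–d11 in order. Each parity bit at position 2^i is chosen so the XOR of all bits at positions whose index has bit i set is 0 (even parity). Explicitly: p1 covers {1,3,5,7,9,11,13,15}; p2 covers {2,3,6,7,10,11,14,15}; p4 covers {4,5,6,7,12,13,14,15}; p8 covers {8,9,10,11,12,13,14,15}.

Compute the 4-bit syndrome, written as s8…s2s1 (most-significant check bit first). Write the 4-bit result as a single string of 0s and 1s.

0000

s1 (pos 1,3,5,7,9,11,13,15): 1⊕1⊕1⊕0⊕1⊕1⊕0⊕1 = 0
s2 (pos 2,3,6,7,10,11,14,15): 1⊕1⊕0⊕0⊕0⊕1⊕0⊕1 = 0
s4 (pos 4,5,6,7,12,13,14,15): 1⊕1⊕0⊕0⊕1⊕0⊕0⊕1 = 0
s8 (pos 8,9,10,11,12,13,14,15): 0⊕1⊕0⊕1⊕1⊕0⊕0⊕1 = 0
Syndrome s8…s1 = 0000 → no error.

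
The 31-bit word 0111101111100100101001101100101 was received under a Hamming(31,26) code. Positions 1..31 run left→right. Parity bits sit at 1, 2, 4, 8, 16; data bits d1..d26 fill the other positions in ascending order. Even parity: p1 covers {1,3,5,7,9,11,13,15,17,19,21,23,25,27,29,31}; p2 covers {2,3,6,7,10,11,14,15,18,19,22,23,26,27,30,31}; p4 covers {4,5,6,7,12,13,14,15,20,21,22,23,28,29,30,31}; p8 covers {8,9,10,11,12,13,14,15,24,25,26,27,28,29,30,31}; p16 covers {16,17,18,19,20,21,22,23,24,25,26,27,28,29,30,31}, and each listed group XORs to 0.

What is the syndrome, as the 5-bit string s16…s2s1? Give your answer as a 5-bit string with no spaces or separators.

s1 (pos 1,3,5,7,9,11,13,15,17,19,21,23,25,27,29,31): 0⊕1⊕1⊕1⊕1⊕1⊕0⊕0⊕1⊕1⊕0⊕1⊕1⊕0⊕1⊕1 = 1
s2 (pos 2,3,6,7,10,11,14,15,18,19,22,23,26,27,30,31): 1⊕1⊕0⊕1⊕1⊕1⊕1⊕0⊕0⊕1⊕1⊕1⊕1⊕0⊕0⊕1 = 1
s4 (pos 4,5,6,7,12,13,14,15,20,21,22,23,28,29,30,31): 1⊕1⊕0⊕1⊕0⊕0⊕1⊕0⊕0⊕0⊕1⊕1⊕0⊕1⊕0⊕1 = 0
s8 (pos 8,9,10,11,12,13,14,15,24,25,26,27,28,29,30,31): 1⊕1⊕1⊕1⊕0⊕0⊕1⊕0⊕0⊕1⊕1⊕0⊕0⊕1⊕0⊕1 = 1
s16 (pos 16,17,18,19,20,21,22,23,24,25,26,27,28,29,30,31): 0⊕1⊕0⊕1⊕0⊕0⊕1⊕1⊕0⊕1⊕1⊕0⊕0⊕1⊕0⊕1 = 0
Syndrome s16…s1 = 01011 → error at position 11.

01011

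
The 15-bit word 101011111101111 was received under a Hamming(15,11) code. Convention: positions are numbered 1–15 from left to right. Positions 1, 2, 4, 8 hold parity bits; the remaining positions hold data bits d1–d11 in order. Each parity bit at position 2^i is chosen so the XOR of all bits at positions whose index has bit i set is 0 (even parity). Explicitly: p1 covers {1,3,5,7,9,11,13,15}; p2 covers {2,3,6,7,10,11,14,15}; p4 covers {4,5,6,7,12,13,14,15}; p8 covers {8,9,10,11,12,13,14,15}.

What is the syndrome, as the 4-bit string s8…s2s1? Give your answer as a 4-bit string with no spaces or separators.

1101

s1 (pos 1,3,5,7,9,11,13,15): 1⊕1⊕1⊕1⊕1⊕0⊕1⊕1 = 1
s2 (pos 2,3,6,7,10,11,14,15): 0⊕1⊕1⊕1⊕1⊕0⊕1⊕1 = 0
s4 (pos 4,5,6,7,12,13,14,15): 0⊕1⊕1⊕1⊕1⊕1⊕1⊕1 = 1
s8 (pos 8,9,10,11,12,13,14,15): 1⊕1⊕1⊕0⊕1⊕1⊕1⊕1 = 1
Syndrome s8…s1 = 1101 → error at position 13.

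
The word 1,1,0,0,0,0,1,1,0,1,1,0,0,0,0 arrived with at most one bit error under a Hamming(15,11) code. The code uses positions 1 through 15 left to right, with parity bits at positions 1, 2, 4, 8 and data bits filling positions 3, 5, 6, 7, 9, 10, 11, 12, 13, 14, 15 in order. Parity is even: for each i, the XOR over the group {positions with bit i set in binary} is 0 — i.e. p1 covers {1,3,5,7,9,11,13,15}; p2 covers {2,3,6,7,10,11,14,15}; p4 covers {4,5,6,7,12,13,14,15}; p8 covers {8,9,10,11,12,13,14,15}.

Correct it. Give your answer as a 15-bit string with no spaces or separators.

110000110110100

s1 (pos 1,3,5,7,9,11,13,15): 1⊕0⊕0⊕1⊕0⊕1⊕0⊕0 = 1
s2 (pos 2,3,6,7,10,11,14,15): 1⊕0⊕0⊕1⊕1⊕1⊕0⊕0 = 0
s4 (pos 4,5,6,7,12,13,14,15): 0⊕0⊕0⊕1⊕0⊕0⊕0⊕0 = 1
s8 (pos 8,9,10,11,12,13,14,15): 1⊕0⊕1⊕1⊕0⊕0⊕0⊕0 = 1
Syndrome s8…s1 = 1101 → error at position 13.
Flip position 13: 110000110110000 → 110000110110100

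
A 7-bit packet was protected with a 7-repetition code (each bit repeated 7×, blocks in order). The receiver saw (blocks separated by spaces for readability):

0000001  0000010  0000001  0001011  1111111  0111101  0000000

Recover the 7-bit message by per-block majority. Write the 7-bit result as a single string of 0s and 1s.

0000110

Block 1 (0000001): 1 one → 0
Block 2 (0000010): 1 one → 0
Block 3 (0000001): 1 one → 0
Block 4 (0001011): 3 ones → 0
Block 5 (1111111): 7 ones → 1
Block 6 (0111101): 5 ones → 1
Block 7 (0000000): 0 ones → 0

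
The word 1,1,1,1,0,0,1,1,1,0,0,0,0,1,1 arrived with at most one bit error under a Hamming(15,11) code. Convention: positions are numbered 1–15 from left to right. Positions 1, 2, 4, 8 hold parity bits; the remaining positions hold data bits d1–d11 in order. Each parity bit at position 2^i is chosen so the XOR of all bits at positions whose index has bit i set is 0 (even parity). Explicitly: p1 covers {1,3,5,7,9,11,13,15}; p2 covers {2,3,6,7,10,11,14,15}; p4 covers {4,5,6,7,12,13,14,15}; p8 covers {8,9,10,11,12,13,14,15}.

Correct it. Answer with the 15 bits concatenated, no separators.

s1 (pos 1,3,5,7,9,11,13,15): 1⊕1⊕0⊕1⊕1⊕0⊕0⊕1 = 1
s2 (pos 2,3,6,7,10,11,14,15): 1⊕1⊕0⊕1⊕0⊕0⊕1⊕1 = 1
s4 (pos 4,5,6,7,12,13,14,15): 1⊕0⊕0⊕1⊕0⊕0⊕1⊕1 = 0
s8 (pos 8,9,10,11,12,13,14,15): 1⊕1⊕0⊕0⊕0⊕0⊕1⊕1 = 0
Syndrome s8…s1 = 0011 → error at position 3.
Flip position 3: 111100111000011 → 110100111000011

110100111000011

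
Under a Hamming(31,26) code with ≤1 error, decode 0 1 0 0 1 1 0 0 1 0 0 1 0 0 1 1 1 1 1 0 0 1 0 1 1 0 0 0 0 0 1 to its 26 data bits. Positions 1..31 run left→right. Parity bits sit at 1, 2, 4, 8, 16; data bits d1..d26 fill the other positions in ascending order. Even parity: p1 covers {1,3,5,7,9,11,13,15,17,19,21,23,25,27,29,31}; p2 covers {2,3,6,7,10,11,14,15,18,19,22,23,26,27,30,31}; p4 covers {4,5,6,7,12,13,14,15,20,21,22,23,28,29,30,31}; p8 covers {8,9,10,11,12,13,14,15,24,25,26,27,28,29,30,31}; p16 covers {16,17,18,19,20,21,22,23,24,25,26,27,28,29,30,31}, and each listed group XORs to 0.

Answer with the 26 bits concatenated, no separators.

s1 (pos 1,3,5,7,9,11,13,15,17,19,21,23,25,27,29,31): 0⊕0⊕1⊕0⊕1⊕0⊕0⊕1⊕1⊕1⊕0⊕0⊕1⊕0⊕0⊕1 = 1
s2 (pos 2,3,6,7,10,11,14,15,18,19,22,23,26,27,30,31): 1⊕0⊕1⊕0⊕0⊕0⊕0⊕1⊕1⊕1⊕1⊕0⊕0⊕0⊕0⊕1 = 1
s4 (pos 4,5,6,7,12,13,14,15,20,21,22,23,28,29,30,31): 0⊕1⊕1⊕0⊕1⊕0⊕0⊕1⊕0⊕0⊕1⊕0⊕0⊕0⊕0⊕1 = 0
s8 (pos 8,9,10,11,12,13,14,15,24,25,26,27,28,29,30,31): 0⊕1⊕0⊕0⊕1⊕0⊕0⊕1⊕1⊕1⊕0⊕0⊕0⊕0⊕0⊕1 = 0
s16 (pos 16,17,18,19,20,21,22,23,24,25,26,27,28,29,30,31): 1⊕1⊕1⊕1⊕0⊕0⊕1⊕0⊕1⊕1⊕0⊕0⊕0⊕0⊕0⊕1 = 0
Syndrome s16…s1 = 00011 → error at position 3.
Flip position 3: 0100110010010011111001011000001 → 0110110010010011111001011000001
Read data bits from positions 3,5,6,7,9,10,11,12,13,14,15,17,18,19,20,21,22,23,24,25,26,27,28,29,30,31: 11101001001111001011000001

11101001001111001011000001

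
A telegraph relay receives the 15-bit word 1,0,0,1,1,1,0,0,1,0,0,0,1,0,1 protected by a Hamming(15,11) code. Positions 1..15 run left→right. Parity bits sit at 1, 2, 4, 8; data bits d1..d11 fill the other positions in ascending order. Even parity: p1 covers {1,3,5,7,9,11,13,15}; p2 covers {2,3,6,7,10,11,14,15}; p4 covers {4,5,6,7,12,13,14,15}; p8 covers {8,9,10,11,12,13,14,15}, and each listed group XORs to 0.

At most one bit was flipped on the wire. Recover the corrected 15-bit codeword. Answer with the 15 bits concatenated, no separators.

100111001000001

s1 (pos 1,3,5,7,9,11,13,15): 1⊕0⊕1⊕0⊕1⊕0⊕1⊕1 = 1
s2 (pos 2,3,6,7,10,11,14,15): 0⊕0⊕1⊕0⊕0⊕0⊕0⊕1 = 0
s4 (pos 4,5,6,7,12,13,14,15): 1⊕1⊕1⊕0⊕0⊕1⊕0⊕1 = 1
s8 (pos 8,9,10,11,12,13,14,15): 0⊕1⊕0⊕0⊕0⊕1⊕0⊕1 = 1
Syndrome s8…s1 = 1101 → error at position 13.
Flip position 13: 100111001000101 → 100111001000001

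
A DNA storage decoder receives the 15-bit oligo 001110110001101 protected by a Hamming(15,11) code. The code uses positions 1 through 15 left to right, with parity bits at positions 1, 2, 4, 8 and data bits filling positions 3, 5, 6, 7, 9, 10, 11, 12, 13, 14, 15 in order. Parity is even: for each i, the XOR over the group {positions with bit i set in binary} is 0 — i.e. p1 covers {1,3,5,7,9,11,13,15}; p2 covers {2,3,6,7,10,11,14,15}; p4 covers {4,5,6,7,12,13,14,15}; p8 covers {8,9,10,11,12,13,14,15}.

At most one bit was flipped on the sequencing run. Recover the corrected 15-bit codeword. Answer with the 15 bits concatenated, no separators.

000110110001101

s1 (pos 1,3,5,7,9,11,13,15): 0⊕1⊕1⊕1⊕0⊕0⊕1⊕1 = 1
s2 (pos 2,3,6,7,10,11,14,15): 0⊕1⊕0⊕1⊕0⊕0⊕0⊕1 = 1
s4 (pos 4,5,6,7,12,13,14,15): 1⊕1⊕0⊕1⊕1⊕1⊕0⊕1 = 0
s8 (pos 8,9,10,11,12,13,14,15): 1⊕0⊕0⊕0⊕1⊕1⊕0⊕1 = 0
Syndrome s8…s1 = 0011 → error at position 3.
Flip position 3: 001110110001101 → 000110110001101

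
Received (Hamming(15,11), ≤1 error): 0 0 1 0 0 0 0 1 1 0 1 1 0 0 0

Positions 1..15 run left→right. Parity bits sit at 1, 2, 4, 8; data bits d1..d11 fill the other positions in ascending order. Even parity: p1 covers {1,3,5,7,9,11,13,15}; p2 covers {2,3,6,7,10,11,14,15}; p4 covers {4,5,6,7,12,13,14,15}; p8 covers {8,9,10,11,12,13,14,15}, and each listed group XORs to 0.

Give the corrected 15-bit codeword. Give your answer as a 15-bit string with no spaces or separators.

001010011011000

s1 (pos 1,3,5,7,9,11,13,15): 0⊕1⊕0⊕0⊕1⊕1⊕0⊕0 = 1
s2 (pos 2,3,6,7,10,11,14,15): 0⊕1⊕0⊕0⊕0⊕1⊕0⊕0 = 0
s4 (pos 4,5,6,7,12,13,14,15): 0⊕0⊕0⊕0⊕1⊕0⊕0⊕0 = 1
s8 (pos 8,9,10,11,12,13,14,15): 1⊕1⊕0⊕1⊕1⊕0⊕0⊕0 = 0
Syndrome s8…s1 = 0101 → error at position 5.
Flip position 5: 001000011011000 → 001010011011000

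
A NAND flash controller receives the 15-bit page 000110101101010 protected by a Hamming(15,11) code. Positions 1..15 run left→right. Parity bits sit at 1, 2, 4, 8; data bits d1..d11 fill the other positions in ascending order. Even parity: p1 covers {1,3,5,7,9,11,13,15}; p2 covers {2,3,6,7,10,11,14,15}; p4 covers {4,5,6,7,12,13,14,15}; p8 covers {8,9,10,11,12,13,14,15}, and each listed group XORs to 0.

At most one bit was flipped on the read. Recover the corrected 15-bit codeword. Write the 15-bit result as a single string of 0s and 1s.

000110001101010

s1 (pos 1,3,5,7,9,11,13,15): 0⊕0⊕1⊕1⊕1⊕0⊕0⊕0 = 1
s2 (pos 2,3,6,7,10,11,14,15): 0⊕0⊕0⊕1⊕1⊕0⊕1⊕0 = 1
s4 (pos 4,5,6,7,12,13,14,15): 1⊕1⊕0⊕1⊕1⊕0⊕1⊕0 = 1
s8 (pos 8,9,10,11,12,13,14,15): 0⊕1⊕1⊕0⊕1⊕0⊕1⊕0 = 0
Syndrome s8…s1 = 0111 → error at position 7.
Flip position 7: 000110101101010 → 000110001101010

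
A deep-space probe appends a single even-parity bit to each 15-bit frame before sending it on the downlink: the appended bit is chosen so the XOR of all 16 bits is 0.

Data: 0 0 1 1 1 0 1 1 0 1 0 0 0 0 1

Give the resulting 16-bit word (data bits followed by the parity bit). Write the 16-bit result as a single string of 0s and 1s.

XOR of the 15 data bits: 0⊕0⊕1⊕1⊕1⊕0⊕1⊕1⊕0⊕1⊕0⊕0⊕0⊕0⊕1 = 1
Parity bit = 1 (so all 16 bits XOR to 0).

0011101101000011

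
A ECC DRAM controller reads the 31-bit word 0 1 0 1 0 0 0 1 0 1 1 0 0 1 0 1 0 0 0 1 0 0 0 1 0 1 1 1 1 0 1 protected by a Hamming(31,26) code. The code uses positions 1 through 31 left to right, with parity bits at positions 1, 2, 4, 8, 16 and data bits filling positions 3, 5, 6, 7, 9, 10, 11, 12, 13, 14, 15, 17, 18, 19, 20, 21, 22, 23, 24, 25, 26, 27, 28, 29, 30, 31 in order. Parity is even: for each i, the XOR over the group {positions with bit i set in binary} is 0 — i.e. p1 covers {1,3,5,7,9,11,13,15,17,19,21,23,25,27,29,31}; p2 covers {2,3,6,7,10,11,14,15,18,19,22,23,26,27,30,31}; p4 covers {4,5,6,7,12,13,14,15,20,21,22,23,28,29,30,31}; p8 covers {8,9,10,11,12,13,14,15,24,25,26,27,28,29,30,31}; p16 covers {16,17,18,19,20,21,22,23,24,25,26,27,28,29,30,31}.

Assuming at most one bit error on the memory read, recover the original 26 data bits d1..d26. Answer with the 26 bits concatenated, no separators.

s1 (pos 1,3,5,7,9,11,13,15,17,19,21,23,25,27,29,31): 0⊕0⊕0⊕0⊕0⊕1⊕0⊕0⊕0⊕0⊕0⊕0⊕0⊕1⊕1⊕1 = 0
s2 (pos 2,3,6,7,10,11,14,15,18,19,22,23,26,27,30,31): 1⊕0⊕0⊕0⊕1⊕1⊕1⊕0⊕0⊕0⊕0⊕0⊕1⊕1⊕0⊕1 = 1
s4 (pos 4,5,6,7,12,13,14,15,20,21,22,23,28,29,30,31): 1⊕0⊕0⊕0⊕0⊕0⊕1⊕0⊕1⊕0⊕0⊕0⊕1⊕1⊕0⊕1 = 0
s8 (pos 8,9,10,11,12,13,14,15,24,25,26,27,28,29,30,31): 1⊕0⊕1⊕1⊕0⊕0⊕1⊕0⊕1⊕0⊕1⊕1⊕1⊕1⊕0⊕1 = 0
s16 (pos 16,17,18,19,20,21,22,23,24,25,26,27,28,29,30,31): 1⊕0⊕0⊕0⊕1⊕0⊕0⊕0⊕1⊕0⊕1⊕1⊕1⊕1⊕0⊕1 = 0
Syndrome s16…s1 = 00010 → error at position 2.
Flip position 2: 0101000101100101000100010111101 → 0001000101100101000100010111101
Read data bits from positions 3,5,6,7,9,10,11,12,13,14,15,17,18,19,20,21,22,23,24,25,26,27,28,29,30,31: 00000110010000100010111101

00000110010000100010111101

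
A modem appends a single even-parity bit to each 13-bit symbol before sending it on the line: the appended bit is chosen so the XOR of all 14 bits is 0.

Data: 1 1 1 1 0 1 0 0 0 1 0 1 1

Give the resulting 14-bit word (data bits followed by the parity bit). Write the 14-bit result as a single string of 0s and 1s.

XOR of the 13 data bits: 1⊕1⊕1⊕1⊕0⊕1⊕0⊕0⊕0⊕1⊕0⊕1⊕1 = 0
Parity bit = 0 (so all 14 bits XOR to 0).

11110100010110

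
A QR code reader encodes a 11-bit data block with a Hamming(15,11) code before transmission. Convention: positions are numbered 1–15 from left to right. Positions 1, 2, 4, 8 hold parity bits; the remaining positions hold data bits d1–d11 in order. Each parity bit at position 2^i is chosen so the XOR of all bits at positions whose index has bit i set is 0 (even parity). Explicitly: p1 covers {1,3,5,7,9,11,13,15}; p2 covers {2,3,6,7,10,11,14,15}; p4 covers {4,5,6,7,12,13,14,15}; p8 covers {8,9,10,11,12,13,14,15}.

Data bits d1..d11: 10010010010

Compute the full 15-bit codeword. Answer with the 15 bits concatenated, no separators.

101000100010010

Place data at non-parity positions: p1 p2 1 p4 0 0 1 p8 0 0 1 0 0 1 0
p1 (pos 1,3,5,7,9,11,13,15): XOR of data positions = 1⊕0⊕1⊕0⊕1⊕0⊕0 = 1
p2 (pos 2,3,6,7,10,11,14,15): XOR of data positions = 1⊕0⊕1⊕0⊕1⊕1⊕0 = 0
p4 (pos 4,5,6,7,12,13,14,15): XOR of data positions = 0⊕0⊕1⊕0⊕0⊕1⊕0 = 0
p8 (pos 8,9,10,11,12,13,14,15): XOR of data positions = 0⊕0⊕1⊕0⊕0⊕1⊕0 = 0
Codeword: 101000100010010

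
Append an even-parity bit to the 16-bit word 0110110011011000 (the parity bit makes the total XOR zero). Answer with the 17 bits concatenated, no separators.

XOR of the 16 data bits: 0⊕1⊕1⊕0⊕1⊕1⊕0⊕0⊕1⊕1⊕0⊕1⊕1⊕0⊕0⊕0 = 0
Parity bit = 0 (so all 17 bits XOR to 0).

01101100110110000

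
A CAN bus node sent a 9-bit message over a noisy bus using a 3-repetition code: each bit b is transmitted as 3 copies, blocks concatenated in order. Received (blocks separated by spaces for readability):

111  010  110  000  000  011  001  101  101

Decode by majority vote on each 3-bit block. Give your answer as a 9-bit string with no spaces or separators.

Block 1 (111): 3 ones → 1
Block 2 (010): 1 one → 0
Block 3 (110): 2 ones → 1
Block 4 (000): 0 ones → 0
Block 5 (000): 0 ones → 0
Block 6 (011): 2 ones → 1
Block 7 (001): 1 one → 0
Block 8 (101): 2 ones → 1
Block 9 (101): 2 ones → 1

101001011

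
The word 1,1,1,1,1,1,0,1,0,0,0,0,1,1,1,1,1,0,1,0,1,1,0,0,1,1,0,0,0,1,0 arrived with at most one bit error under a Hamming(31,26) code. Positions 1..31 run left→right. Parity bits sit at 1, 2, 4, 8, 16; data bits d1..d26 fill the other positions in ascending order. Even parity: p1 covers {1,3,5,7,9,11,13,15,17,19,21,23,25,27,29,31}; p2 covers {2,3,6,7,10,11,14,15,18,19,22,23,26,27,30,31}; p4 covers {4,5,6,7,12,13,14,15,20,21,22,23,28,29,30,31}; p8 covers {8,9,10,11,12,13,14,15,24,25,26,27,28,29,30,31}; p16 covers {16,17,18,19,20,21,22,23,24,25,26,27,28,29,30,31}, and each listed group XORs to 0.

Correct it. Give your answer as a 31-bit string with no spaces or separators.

1111110100001101101011001100010

s1 (pos 1,3,5,7,9,11,13,15,17,19,21,23,25,27,29,31): 1⊕1⊕1⊕0⊕0⊕0⊕1⊕1⊕1⊕1⊕1⊕0⊕1⊕0⊕0⊕0 = 1
s2 (pos 2,3,6,7,10,11,14,15,18,19,22,23,26,27,30,31): 1⊕1⊕1⊕0⊕0⊕0⊕1⊕1⊕0⊕1⊕1⊕0⊕1⊕0⊕1⊕0 = 1
s4 (pos 4,5,6,7,12,13,14,15,20,21,22,23,28,29,30,31): 1⊕1⊕1⊕0⊕0⊕1⊕1⊕1⊕0⊕1⊕1⊕0⊕0⊕0⊕1⊕0 = 1
s8 (pos 8,9,10,11,12,13,14,15,24,25,26,27,28,29,30,31): 1⊕0⊕0⊕0⊕0⊕1⊕1⊕1⊕0⊕1⊕1⊕0⊕0⊕0⊕1⊕0 = 1
s16 (pos 16,17,18,19,20,21,22,23,24,25,26,27,28,29,30,31): 1⊕1⊕0⊕1⊕0⊕1⊕1⊕0⊕0⊕1⊕1⊕0⊕0⊕0⊕1⊕0 = 0
Syndrome s16…s1 = 01111 → error at position 15.
Flip position 15: 1111110100001111101011001100010 → 1111110100001101101011001100010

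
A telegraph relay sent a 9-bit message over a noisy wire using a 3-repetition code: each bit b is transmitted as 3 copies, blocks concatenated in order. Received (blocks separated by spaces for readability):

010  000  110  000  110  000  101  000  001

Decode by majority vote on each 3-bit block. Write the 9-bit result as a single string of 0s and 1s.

001010100

Block 1 (010): 1 one → 0
Block 2 (000): 0 ones → 0
Block 3 (110): 2 ones → 1
Block 4 (000): 0 ones → 0
Block 5 (110): 2 ones → 1
Block 6 (000): 0 ones → 0
Block 7 (101): 2 ones → 1
Block 8 (000): 0 ones → 0
Block 9 (001): 1 one → 0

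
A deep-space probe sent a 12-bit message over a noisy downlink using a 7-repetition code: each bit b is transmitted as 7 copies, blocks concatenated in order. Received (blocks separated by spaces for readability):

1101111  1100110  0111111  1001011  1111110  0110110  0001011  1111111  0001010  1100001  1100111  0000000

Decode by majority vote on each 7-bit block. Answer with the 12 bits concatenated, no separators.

111111010010

Block 1 (1101111): 6 ones → 1
Block 2 (1100110): 4 ones → 1
Block 3 (0111111): 6 ones → 1
Block 4 (1001011): 4 ones → 1
Block 5 (1111110): 6 ones → 1
Block 6 (0110110): 4 ones → 1
Block 7 (0001011): 3 ones → 0
Block 8 (1111111): 7 ones → 1
Block 9 (0001010): 2 ones → 0
Block 10 (1100001): 3 ones → 0
Block 11 (1100111): 5 ones → 1
Block 12 (0000000): 0 ones → 0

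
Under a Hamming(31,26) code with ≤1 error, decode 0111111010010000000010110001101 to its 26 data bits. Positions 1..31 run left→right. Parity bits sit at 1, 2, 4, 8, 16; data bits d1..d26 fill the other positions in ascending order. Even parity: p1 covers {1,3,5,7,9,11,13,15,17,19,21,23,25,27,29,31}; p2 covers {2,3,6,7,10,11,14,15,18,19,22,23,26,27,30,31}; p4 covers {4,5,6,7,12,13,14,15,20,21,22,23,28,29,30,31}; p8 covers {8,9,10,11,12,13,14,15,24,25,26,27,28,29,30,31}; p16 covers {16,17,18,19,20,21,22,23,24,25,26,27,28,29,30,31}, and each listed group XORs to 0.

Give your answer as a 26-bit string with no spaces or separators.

11111001000000010110001101

s1 (pos 1,3,5,7,9,11,13,15,17,19,21,23,25,27,29,31): 0⊕1⊕1⊕1⊕1⊕0⊕0⊕0⊕0⊕0⊕1⊕1⊕0⊕0⊕1⊕1 = 0
s2 (pos 2,3,6,7,10,11,14,15,18,19,22,23,26,27,30,31): 1⊕1⊕1⊕1⊕0⊕0⊕0⊕0⊕0⊕0⊕0⊕1⊕0⊕0⊕0⊕1 = 0
s4 (pos 4,5,6,7,12,13,14,15,20,21,22,23,28,29,30,31): 1⊕1⊕1⊕1⊕1⊕0⊕0⊕0⊕0⊕1⊕0⊕1⊕1⊕1⊕0⊕1 = 0
s8 (pos 8,9,10,11,12,13,14,15,24,25,26,27,28,29,30,31): 0⊕1⊕0⊕0⊕1⊕0⊕0⊕0⊕1⊕0⊕0⊕0⊕1⊕1⊕0⊕1 = 0
s16 (pos 16,17,18,19,20,21,22,23,24,25,26,27,28,29,30,31): 0⊕0⊕0⊕0⊕0⊕1⊕0⊕1⊕1⊕0⊕0⊕0⊕1⊕1⊕0⊕1 = 0
Syndrome s16…s1 = 00000 → no error.
Read data bits from positions 3,5,6,7,9,10,11,12,13,14,15,17,18,19,20,21,22,23,24,25,26,27,28,29,30,31: 11111001000000010110001101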